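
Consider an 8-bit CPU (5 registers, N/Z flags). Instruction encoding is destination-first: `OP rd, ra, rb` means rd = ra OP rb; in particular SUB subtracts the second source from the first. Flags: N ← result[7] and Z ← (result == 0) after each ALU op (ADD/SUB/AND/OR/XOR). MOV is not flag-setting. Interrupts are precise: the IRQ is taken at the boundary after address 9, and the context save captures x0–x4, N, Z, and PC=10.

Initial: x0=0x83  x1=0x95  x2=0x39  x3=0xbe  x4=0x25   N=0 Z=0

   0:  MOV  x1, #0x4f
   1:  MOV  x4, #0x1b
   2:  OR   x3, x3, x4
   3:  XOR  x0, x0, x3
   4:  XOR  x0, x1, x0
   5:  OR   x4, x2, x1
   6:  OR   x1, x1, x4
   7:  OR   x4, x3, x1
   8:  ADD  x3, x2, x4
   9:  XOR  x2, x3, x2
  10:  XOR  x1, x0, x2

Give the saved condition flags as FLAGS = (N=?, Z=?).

after  0: x0=0x83 x1=0x4f x2=0x39 x3=0xbe x4=0x25  N=0 Z=0
after  1: x0=0x83 x1=0x4f x2=0x39 x3=0xbe x4=0x1b  N=0 Z=0
after  2: x0=0x83 x1=0x4f x2=0x39 x3=0xbf x4=0x1b  N=1 Z=0
after  3: x0=0x3c x1=0x4f x2=0x39 x3=0xbf x4=0x1b  N=0 Z=0
after  4: x0=0x73 x1=0x4f x2=0x39 x3=0xbf x4=0x1b  N=0 Z=0
after  5: x0=0x73 x1=0x4f x2=0x39 x3=0xbf x4=0x7f  N=0 Z=0
after  6: x0=0x73 x1=0x7f x2=0x39 x3=0xbf x4=0x7f  N=0 Z=0
after  7: x0=0x73 x1=0x7f x2=0x39 x3=0xbf x4=0xff  N=1 Z=0
after  8: x0=0x73 x1=0x7f x2=0x39 x3=0x38 x4=0xff  N=0 Z=0
after  9: x0=0x73 x1=0x7f x2=0x01 x3=0x38 x4=0xff  N=0 Z=0
-- IRQ taken; context saved, return-PC = 10 --

FLAGS = (N=0, Z=0)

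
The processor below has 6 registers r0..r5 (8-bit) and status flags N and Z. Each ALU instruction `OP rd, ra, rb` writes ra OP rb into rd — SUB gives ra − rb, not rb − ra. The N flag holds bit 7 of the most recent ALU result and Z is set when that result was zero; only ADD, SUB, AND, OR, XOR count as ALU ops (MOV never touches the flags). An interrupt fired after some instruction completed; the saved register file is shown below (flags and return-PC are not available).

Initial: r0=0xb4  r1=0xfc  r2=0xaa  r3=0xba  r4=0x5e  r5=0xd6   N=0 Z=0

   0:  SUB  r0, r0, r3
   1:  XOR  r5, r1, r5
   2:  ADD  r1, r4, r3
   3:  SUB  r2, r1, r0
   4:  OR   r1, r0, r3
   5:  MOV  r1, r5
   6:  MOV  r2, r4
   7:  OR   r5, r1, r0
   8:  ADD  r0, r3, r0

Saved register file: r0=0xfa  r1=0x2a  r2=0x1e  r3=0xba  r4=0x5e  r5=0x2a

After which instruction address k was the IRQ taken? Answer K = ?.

K = 5

after  0: r0=0xfa r1=0xfc r2=0xaa r3=0xba r4=0x5e r5=0xd6  N=1 Z=0
after  1: r0=0xfa r1=0xfc r2=0xaa r3=0xba r4=0x5e r5=0x2a  N=0 Z=0
after  2: r0=0xfa r1=0x18 r2=0xaa r3=0xba r4=0x5e r5=0x2a  N=0 Z=0
after  3: r0=0xfa r1=0x18 r2=0x1e r3=0xba r4=0x5e r5=0x2a  N=0 Z=0
after  4: r0=0xfa r1=0xfa r2=0x1e r3=0xba r4=0x5e r5=0x2a  N=1 Z=0
after  5: r0=0xfa r1=0x2a r2=0x1e r3=0xba r4=0x5e r5=0x2a  N=1 Z=0
-- IRQ taken; context saved, return-PC = 6 --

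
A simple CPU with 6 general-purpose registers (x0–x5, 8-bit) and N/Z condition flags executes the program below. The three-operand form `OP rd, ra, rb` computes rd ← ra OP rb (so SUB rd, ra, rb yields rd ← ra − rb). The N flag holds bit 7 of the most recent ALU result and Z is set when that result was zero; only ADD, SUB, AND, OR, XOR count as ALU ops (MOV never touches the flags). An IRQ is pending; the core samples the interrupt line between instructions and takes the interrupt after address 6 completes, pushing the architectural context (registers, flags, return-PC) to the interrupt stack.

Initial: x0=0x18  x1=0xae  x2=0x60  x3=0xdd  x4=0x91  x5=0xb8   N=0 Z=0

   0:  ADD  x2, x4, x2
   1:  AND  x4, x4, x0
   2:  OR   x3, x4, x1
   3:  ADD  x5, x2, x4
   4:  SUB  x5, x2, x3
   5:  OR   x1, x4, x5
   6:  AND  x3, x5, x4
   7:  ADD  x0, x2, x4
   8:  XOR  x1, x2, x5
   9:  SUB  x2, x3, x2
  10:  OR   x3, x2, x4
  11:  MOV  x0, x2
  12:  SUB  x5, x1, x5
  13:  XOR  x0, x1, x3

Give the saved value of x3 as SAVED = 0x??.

after  0: x0=0x18 x1=0xae x2=0xf1 x3=0xdd x4=0x91 x5=0xb8  N=1 Z=0
after  1: x0=0x18 x1=0xae x2=0xf1 x3=0xdd x4=0x10 x5=0xb8  N=0 Z=0
after  2: x0=0x18 x1=0xae x2=0xf1 x3=0xbe x4=0x10 x5=0xb8  N=1 Z=0
after  3: x0=0x18 x1=0xae x2=0xf1 x3=0xbe x4=0x10 x5=0x01  N=0 Z=0
after  4: x0=0x18 x1=0xae x2=0xf1 x3=0xbe x4=0x10 x5=0x33  N=0 Z=0
after  5: x0=0x18 x1=0x33 x2=0xf1 x3=0xbe x4=0x10 x5=0x33  N=0 Z=0
after  6: x0=0x18 x1=0x33 x2=0xf1 x3=0x10 x4=0x10 x5=0x33  N=0 Z=0
-- IRQ taken; context saved, return-PC = 7 --

SAVED = 0x10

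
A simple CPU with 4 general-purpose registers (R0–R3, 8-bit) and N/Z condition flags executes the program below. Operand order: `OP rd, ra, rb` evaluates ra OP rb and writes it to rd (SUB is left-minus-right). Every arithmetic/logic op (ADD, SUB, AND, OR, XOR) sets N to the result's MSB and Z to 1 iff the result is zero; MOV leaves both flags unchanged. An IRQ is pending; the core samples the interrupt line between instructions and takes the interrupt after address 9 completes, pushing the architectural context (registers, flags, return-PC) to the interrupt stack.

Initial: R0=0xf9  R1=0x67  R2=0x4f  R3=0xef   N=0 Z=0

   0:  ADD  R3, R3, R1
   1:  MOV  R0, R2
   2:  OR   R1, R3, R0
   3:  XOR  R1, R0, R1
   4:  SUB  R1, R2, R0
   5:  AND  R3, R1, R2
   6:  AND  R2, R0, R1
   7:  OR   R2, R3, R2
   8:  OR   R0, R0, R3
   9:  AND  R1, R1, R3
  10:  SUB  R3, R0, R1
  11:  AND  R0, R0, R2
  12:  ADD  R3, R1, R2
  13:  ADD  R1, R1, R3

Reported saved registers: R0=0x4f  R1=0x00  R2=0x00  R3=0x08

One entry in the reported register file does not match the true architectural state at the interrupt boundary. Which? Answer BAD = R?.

after  0: R0=0xf9 R1=0x67 R2=0x4f R3=0x56  N=0 Z=0
after  1: R0=0x4f R1=0x67 R2=0x4f R3=0x56  N=0 Z=0
after  2: R0=0x4f R1=0x5f R2=0x4f R3=0x56  N=0 Z=0
after  3: R0=0x4f R1=0x10 R2=0x4f R3=0x56  N=0 Z=0
after  4: R0=0x4f R1=0x00 R2=0x4f R3=0x56  N=0 Z=1
after  5: R0=0x4f R1=0x00 R2=0x4f R3=0x00  N=0 Z=1
after  6: R0=0x4f R1=0x00 R2=0x00 R3=0x00  N=0 Z=1
after  7: R0=0x4f R1=0x00 R2=0x00 R3=0x00  N=0 Z=1
after  8: R0=0x4f R1=0x00 R2=0x00 R3=0x00  N=0 Z=0
after  9: R0=0x4f R1=0x00 R2=0x00 R3=0x00  N=0 Z=1
-- IRQ taken; context saved, return-PC = 10 --
mismatch: R3: reported 0x08 vs actual 0x00

BAD = R3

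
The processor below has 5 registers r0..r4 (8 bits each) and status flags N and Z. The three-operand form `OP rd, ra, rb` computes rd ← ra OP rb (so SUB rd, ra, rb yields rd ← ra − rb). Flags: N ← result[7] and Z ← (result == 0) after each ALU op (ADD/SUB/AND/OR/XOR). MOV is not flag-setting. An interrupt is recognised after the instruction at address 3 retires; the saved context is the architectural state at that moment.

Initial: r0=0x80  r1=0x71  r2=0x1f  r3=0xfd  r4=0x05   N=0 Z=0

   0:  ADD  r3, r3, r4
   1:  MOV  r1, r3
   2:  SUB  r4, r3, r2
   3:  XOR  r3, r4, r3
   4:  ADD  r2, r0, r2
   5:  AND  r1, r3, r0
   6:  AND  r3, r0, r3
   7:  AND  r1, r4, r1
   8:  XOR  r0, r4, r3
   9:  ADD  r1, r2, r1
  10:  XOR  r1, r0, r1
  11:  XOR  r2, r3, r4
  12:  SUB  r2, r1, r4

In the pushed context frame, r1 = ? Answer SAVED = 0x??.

after  0: r0=0x80 r1=0x71 r2=0x1f r3=0x02 r4=0x05  N=0 Z=0
after  1: r0=0x80 r1=0x02 r2=0x1f r3=0x02 r4=0x05  N=0 Z=0
after  2: r0=0x80 r1=0x02 r2=0x1f r3=0x02 r4=0xe3  N=1 Z=0
after  3: r0=0x80 r1=0x02 r2=0x1f r3=0xe1 r4=0xe3  N=1 Z=0
-- IRQ taken; context saved, return-PC = 4 --

SAVED = 0x02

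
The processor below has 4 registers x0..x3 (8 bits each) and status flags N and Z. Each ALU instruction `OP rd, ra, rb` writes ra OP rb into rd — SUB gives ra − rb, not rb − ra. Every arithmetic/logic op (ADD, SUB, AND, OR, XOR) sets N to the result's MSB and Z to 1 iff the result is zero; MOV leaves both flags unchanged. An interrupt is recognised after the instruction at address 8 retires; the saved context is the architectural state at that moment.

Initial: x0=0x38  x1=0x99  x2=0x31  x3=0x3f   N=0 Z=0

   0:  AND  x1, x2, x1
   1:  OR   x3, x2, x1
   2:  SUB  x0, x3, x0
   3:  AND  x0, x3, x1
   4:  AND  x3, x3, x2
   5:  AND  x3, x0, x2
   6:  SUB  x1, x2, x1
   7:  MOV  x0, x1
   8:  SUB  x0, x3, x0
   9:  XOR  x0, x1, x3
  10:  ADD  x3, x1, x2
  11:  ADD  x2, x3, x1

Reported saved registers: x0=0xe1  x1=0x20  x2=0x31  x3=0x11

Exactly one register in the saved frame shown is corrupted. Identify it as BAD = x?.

BAD = x0

after  0: x0=0x38 x1=0x11 x2=0x31 x3=0x3f  N=0 Z=0
after  1: x0=0x38 x1=0x11 x2=0x31 x3=0x31  N=0 Z=0
after  2: x0=0xf9 x1=0x11 x2=0x31 x3=0x31  N=1 Z=0
after  3: x0=0x11 x1=0x11 x2=0x31 x3=0x31  N=0 Z=0
after  4: x0=0x11 x1=0x11 x2=0x31 x3=0x31  N=0 Z=0
after  5: x0=0x11 x1=0x11 x2=0x31 x3=0x11  N=0 Z=0
after  6: x0=0x11 x1=0x20 x2=0x31 x3=0x11  N=0 Z=0
after  7: x0=0x20 x1=0x20 x2=0x31 x3=0x11  N=0 Z=0
after  8: x0=0xf1 x1=0x20 x2=0x31 x3=0x11  N=1 Z=0
-- IRQ taken; context saved, return-PC = 9 --
mismatch: x0: reported 0xe1 vs actual 0xf1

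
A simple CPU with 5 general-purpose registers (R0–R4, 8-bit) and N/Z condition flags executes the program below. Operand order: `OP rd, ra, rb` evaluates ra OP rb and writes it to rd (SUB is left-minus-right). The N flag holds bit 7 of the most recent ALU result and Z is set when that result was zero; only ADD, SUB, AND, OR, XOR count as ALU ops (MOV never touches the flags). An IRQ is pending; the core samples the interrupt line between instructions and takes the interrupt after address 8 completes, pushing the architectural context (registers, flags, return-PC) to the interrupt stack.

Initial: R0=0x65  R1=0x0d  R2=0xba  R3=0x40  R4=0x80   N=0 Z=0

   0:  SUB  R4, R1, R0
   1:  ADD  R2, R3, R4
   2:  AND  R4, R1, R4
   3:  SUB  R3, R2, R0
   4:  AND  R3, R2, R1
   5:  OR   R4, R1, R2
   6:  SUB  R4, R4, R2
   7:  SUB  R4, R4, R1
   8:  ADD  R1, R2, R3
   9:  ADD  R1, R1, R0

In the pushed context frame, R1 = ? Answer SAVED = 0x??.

after  0: R0=0x65 R1=0x0d R2=0xba R3=0x40 R4=0xa8  N=1 Z=0
after  1: R0=0x65 R1=0x0d R2=0xe8 R3=0x40 R4=0xa8  N=1 Z=0
after  2: R0=0x65 R1=0x0d R2=0xe8 R3=0x40 R4=0x08  N=0 Z=0
after  3: R0=0x65 R1=0x0d R2=0xe8 R3=0x83 R4=0x08  N=1 Z=0
after  4: R0=0x65 R1=0x0d R2=0xe8 R3=0x08 R4=0x08  N=0 Z=0
after  5: R0=0x65 R1=0x0d R2=0xe8 R3=0x08 R4=0xed  N=1 Z=0
after  6: R0=0x65 R1=0x0d R2=0xe8 R3=0x08 R4=0x05  N=0 Z=0
after  7: R0=0x65 R1=0x0d R2=0xe8 R3=0x08 R4=0xf8  N=1 Z=0
after  8: R0=0x65 R1=0xf0 R2=0xe8 R3=0x08 R4=0xf8  N=1 Z=0
-- IRQ taken; context saved, return-PC = 9 --

SAVED = 0xf0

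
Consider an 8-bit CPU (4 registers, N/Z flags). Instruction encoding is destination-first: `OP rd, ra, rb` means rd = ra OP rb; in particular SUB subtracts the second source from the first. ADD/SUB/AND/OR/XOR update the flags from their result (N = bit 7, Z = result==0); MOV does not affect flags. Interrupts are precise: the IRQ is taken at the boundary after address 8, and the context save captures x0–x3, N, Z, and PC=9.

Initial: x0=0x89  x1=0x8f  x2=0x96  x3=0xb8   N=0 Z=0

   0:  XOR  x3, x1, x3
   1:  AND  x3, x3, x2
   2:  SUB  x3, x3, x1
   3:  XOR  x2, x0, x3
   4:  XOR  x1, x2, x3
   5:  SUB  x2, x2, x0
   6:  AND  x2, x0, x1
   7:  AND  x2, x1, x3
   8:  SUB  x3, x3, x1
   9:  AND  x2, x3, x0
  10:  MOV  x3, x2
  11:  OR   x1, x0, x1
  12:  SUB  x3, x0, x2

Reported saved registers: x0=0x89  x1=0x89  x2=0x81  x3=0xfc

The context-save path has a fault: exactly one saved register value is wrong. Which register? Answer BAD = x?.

BAD = x3

after  0: x0=0x89 x1=0x8f x2=0x96 x3=0x37  N=0 Z=0
after  1: x0=0x89 x1=0x8f x2=0x96 x3=0x16  N=0 Z=0
after  2: x0=0x89 x1=0x8f x2=0x96 x3=0x87  N=1 Z=0
after  3: x0=0x89 x1=0x8f x2=0x0e x3=0x87  N=0 Z=0
after  4: x0=0x89 x1=0x89 x2=0x0e x3=0x87  N=1 Z=0
after  5: x0=0x89 x1=0x89 x2=0x85 x3=0x87  N=1 Z=0
after  6: x0=0x89 x1=0x89 x2=0x89 x3=0x87  N=1 Z=0
after  7: x0=0x89 x1=0x89 x2=0x81 x3=0x87  N=1 Z=0
after  8: x0=0x89 x1=0x89 x2=0x81 x3=0xfe  N=1 Z=0
-- IRQ taken; context saved, return-PC = 9 --
mismatch: x3: reported 0xfc vs actual 0xfe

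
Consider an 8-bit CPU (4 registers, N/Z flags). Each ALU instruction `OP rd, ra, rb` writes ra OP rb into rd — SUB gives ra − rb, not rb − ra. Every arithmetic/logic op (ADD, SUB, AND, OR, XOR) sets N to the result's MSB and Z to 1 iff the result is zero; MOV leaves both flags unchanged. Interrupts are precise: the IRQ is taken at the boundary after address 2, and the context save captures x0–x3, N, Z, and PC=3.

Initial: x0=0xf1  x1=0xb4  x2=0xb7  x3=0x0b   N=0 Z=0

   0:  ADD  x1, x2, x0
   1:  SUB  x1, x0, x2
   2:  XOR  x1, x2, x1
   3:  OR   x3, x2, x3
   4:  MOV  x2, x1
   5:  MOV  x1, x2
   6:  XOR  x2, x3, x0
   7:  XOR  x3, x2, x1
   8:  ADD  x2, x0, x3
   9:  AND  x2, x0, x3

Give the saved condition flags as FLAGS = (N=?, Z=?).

after  0: x0=0xf1 x1=0xa8 x2=0xb7 x3=0x0b  N=1 Z=0
after  1: x0=0xf1 x1=0x3a x2=0xb7 x3=0x0b  N=0 Z=0
after  2: x0=0xf1 x1=0x8d x2=0xb7 x3=0x0b  N=1 Z=0
-- IRQ taken; context saved, return-PC = 3 --

FLAGS = (N=1, Z=0)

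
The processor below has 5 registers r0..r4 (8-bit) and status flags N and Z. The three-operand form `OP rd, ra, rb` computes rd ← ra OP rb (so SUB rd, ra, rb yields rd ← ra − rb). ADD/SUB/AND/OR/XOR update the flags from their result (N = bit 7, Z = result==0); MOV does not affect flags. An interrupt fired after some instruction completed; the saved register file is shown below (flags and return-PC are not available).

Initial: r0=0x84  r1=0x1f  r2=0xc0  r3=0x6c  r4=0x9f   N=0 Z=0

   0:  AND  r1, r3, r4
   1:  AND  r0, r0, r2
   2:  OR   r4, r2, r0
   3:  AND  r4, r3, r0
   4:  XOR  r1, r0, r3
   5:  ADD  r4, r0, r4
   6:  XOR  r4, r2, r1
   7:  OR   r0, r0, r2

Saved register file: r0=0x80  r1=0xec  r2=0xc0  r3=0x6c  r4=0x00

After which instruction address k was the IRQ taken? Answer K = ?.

K = 4

after  0: r0=0x84 r1=0x0c r2=0xc0 r3=0x6c r4=0x9f  N=0 Z=0
after  1: r0=0x80 r1=0x0c r2=0xc0 r3=0x6c r4=0x9f  N=1 Z=0
after  2: r0=0x80 r1=0x0c r2=0xc0 r3=0x6c r4=0xc0  N=1 Z=0
after  3: r0=0x80 r1=0x0c r2=0xc0 r3=0x6c r4=0x00  N=0 Z=1
after  4: r0=0x80 r1=0xec r2=0xc0 r3=0x6c r4=0x00  N=1 Z=0
-- IRQ taken; context saved, return-PC = 5 --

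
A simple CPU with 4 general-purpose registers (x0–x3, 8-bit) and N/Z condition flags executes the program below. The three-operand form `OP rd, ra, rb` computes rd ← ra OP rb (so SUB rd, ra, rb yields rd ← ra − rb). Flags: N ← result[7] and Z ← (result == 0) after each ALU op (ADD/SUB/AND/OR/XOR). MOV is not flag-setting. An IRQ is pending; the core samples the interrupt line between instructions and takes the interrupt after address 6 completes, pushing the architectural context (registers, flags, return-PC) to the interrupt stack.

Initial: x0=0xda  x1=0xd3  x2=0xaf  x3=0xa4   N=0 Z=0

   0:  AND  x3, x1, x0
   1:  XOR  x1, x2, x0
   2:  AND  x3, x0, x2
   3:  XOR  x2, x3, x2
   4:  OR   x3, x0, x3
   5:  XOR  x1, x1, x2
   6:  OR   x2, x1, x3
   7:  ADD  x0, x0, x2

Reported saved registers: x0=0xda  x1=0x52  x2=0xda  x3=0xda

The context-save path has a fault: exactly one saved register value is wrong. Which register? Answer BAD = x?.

BAD = x1

after  0: x0=0xda x1=0xd3 x2=0xaf x3=0xd2  N=1 Z=0
after  1: x0=0xda x1=0x75 x2=0xaf x3=0xd2  N=0 Z=0
after  2: x0=0xda x1=0x75 x2=0xaf x3=0x8a  N=1 Z=0
after  3: x0=0xda x1=0x75 x2=0x25 x3=0x8a  N=0 Z=0
after  4: x0=0xda x1=0x75 x2=0x25 x3=0xda  N=1 Z=0
after  5: x0=0xda x1=0x50 x2=0x25 x3=0xda  N=0 Z=0
after  6: x0=0xda x1=0x50 x2=0xda x3=0xda  N=1 Z=0
-- IRQ taken; context saved, return-PC = 7 --
mismatch: x1: reported 0x52 vs actual 0x50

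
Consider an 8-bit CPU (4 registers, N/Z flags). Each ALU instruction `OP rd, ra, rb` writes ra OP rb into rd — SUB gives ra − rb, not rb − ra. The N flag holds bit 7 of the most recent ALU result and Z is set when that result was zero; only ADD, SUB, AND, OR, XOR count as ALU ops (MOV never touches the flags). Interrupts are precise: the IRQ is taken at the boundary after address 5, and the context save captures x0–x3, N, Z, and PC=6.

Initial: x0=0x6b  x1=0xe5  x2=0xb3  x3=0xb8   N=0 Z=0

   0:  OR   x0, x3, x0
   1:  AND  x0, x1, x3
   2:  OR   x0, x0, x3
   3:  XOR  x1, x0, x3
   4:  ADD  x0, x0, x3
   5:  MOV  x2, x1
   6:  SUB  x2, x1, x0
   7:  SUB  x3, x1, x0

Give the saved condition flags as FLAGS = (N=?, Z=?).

FLAGS = (N=0, Z=0)

after  0: x0=0xfb x1=0xe5 x2=0xb3 x3=0xb8  N=1 Z=0
after  1: x0=0xa0 x1=0xe5 x2=0xb3 x3=0xb8  N=1 Z=0
after  2: x0=0xb8 x1=0xe5 x2=0xb3 x3=0xb8  N=1 Z=0
after  3: x0=0xb8 x1=0x00 x2=0xb3 x3=0xb8  N=0 Z=1
after  4: x0=0x70 x1=0x00 x2=0xb3 x3=0xb8  N=0 Z=0
after  5: x0=0x70 x1=0x00 x2=0x00 x3=0xb8  N=0 Z=0
-- IRQ taken; context saved, return-PC = 6 --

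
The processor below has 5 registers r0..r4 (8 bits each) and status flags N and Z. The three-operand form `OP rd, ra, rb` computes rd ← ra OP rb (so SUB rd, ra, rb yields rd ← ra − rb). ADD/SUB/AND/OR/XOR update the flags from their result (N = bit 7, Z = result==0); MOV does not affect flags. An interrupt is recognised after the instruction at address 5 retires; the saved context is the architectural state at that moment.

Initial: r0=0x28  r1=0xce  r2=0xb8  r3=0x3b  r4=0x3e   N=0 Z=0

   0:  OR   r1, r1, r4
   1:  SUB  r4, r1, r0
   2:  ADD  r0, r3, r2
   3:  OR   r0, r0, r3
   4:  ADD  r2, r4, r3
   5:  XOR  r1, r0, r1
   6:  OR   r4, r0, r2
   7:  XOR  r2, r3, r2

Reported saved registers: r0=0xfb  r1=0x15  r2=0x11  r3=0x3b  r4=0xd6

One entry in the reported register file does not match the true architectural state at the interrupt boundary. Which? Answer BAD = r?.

after  0: r0=0x28 r1=0xfe r2=0xb8 r3=0x3b r4=0x3e  N=1 Z=0
after  1: r0=0x28 r1=0xfe r2=0xb8 r3=0x3b r4=0xd6  N=1 Z=0
after  2: r0=0xf3 r1=0xfe r2=0xb8 r3=0x3b r4=0xd6  N=1 Z=0
after  3: r0=0xfb r1=0xfe r2=0xb8 r3=0x3b r4=0xd6  N=1 Z=0
after  4: r0=0xfb r1=0xfe r2=0x11 r3=0x3b r4=0xd6  N=0 Z=0
after  5: r0=0xfb r1=0x05 r2=0x11 r3=0x3b r4=0xd6  N=0 Z=0
-- IRQ taken; context saved, return-PC = 6 --
mismatch: r1: reported 0x15 vs actual 0x05

BAD = r1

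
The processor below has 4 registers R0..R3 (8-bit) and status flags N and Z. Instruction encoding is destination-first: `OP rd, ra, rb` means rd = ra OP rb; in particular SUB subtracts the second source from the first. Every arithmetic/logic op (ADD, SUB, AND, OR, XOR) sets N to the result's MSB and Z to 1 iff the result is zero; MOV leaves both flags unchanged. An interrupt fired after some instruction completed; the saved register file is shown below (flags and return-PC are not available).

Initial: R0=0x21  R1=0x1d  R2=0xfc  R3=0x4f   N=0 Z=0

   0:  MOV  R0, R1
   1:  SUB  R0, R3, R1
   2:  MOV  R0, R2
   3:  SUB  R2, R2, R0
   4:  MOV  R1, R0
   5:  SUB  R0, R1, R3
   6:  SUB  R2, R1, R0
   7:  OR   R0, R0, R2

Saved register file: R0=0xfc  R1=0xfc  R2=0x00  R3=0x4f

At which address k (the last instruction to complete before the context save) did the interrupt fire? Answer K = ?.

K = 4

after  0: R0=0x1d R1=0x1d R2=0xfc R3=0x4f  N=0 Z=0
after  1: R0=0x32 R1=0x1d R2=0xfc R3=0x4f  N=0 Z=0
after  2: R0=0xfc R1=0x1d R2=0xfc R3=0x4f  N=0 Z=0
after  3: R0=0xfc R1=0x1d R2=0x00 R3=0x4f  N=0 Z=1
after  4: R0=0xfc R1=0xfc R2=0x00 R3=0x4f  N=0 Z=1
-- IRQ taken; context saved, return-PC = 5 --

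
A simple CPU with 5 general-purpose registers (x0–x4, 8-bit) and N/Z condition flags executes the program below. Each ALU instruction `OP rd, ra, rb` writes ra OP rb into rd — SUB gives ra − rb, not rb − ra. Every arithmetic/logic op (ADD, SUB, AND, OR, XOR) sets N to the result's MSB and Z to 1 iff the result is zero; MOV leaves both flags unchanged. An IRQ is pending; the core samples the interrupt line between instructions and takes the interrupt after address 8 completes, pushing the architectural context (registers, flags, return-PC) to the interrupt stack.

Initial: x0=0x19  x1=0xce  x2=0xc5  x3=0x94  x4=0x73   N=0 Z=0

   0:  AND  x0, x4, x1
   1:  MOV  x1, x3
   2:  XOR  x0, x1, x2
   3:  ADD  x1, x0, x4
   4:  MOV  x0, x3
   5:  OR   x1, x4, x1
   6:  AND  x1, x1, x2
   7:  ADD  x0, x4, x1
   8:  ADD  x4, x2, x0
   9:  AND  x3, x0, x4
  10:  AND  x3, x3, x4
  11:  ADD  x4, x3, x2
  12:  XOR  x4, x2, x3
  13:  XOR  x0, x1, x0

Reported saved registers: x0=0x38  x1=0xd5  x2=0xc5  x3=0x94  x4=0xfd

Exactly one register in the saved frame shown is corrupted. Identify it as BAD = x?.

BAD = x1

after  0: x0=0x42 x1=0xce x2=0xc5 x3=0x94 x4=0x73  N=0 Z=0
after  1: x0=0x42 x1=0x94 x2=0xc5 x3=0x94 x4=0x73  N=0 Z=0
after  2: x0=0x51 x1=0x94 x2=0xc5 x3=0x94 x4=0x73  N=0 Z=0
after  3: x0=0x51 x1=0xc4 x2=0xc5 x3=0x94 x4=0x73  N=1 Z=0
after  4: x0=0x94 x1=0xc4 x2=0xc5 x3=0x94 x4=0x73  N=1 Z=0
after  5: x0=0x94 x1=0xf7 x2=0xc5 x3=0x94 x4=0x73  N=1 Z=0
after  6: x0=0x94 x1=0xc5 x2=0xc5 x3=0x94 x4=0x73  N=1 Z=0
after  7: x0=0x38 x1=0xc5 x2=0xc5 x3=0x94 x4=0x73  N=0 Z=0
after  8: x0=0x38 x1=0xc5 x2=0xc5 x3=0x94 x4=0xfd  N=1 Z=0
-- IRQ taken; context saved, return-PC = 9 --
mismatch: x1: reported 0xd5 vs actual 0xc5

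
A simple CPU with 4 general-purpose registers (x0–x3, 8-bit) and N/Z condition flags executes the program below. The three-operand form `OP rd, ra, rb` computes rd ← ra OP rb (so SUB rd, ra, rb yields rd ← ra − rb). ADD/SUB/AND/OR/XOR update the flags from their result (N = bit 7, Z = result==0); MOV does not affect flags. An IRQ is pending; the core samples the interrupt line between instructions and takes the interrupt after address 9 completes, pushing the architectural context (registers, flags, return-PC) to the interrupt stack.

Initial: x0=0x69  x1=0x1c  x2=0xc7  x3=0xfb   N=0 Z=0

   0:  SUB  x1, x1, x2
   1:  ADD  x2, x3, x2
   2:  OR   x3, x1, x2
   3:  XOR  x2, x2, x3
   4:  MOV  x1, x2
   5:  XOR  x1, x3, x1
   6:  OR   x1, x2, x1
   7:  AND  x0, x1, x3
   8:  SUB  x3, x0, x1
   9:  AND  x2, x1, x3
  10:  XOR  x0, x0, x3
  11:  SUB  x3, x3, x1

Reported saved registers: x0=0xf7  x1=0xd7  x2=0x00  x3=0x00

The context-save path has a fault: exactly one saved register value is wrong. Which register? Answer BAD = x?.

after  0: x0=0x69 x1=0x55 x2=0xc7 x3=0xfb  N=0 Z=0
after  1: x0=0x69 x1=0x55 x2=0xc2 x3=0xfb  N=1 Z=0
after  2: x0=0x69 x1=0x55 x2=0xc2 x3=0xd7  N=1 Z=0
after  3: x0=0x69 x1=0x55 x2=0x15 x3=0xd7  N=0 Z=0
after  4: x0=0x69 x1=0x15 x2=0x15 x3=0xd7  N=0 Z=0
after  5: x0=0x69 x1=0xc2 x2=0x15 x3=0xd7  N=1 Z=0
after  6: x0=0x69 x1=0xd7 x2=0x15 x3=0xd7  N=1 Z=0
after  7: x0=0xd7 x1=0xd7 x2=0x15 x3=0xd7  N=1 Z=0
after  8: x0=0xd7 x1=0xd7 x2=0x15 x3=0x00  N=0 Z=1
after  9: x0=0xd7 x1=0xd7 x2=0x00 x3=0x00  N=0 Z=1
-- IRQ taken; context saved, return-PC = 10 --
mismatch: x0: reported 0xf7 vs actual 0xd7

BAD = x0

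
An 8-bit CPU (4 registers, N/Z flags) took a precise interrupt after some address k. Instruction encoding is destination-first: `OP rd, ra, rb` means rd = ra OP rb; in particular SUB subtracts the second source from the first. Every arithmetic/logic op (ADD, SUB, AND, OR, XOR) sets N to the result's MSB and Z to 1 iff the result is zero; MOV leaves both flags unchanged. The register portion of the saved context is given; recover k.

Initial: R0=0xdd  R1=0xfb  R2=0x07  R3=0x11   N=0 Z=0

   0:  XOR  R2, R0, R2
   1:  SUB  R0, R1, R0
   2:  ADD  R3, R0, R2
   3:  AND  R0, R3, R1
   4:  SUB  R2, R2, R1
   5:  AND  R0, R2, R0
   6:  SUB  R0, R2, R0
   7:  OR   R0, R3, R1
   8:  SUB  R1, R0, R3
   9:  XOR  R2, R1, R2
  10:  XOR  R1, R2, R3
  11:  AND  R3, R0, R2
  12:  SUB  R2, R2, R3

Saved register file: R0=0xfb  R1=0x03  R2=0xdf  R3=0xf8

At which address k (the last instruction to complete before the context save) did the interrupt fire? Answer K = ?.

K = 8

after  0: R0=0xdd R1=0xfb R2=0xda R3=0x11  N=1 Z=0
after  1: R0=0x1e R1=0xfb R2=0xda R3=0x11  N=0 Z=0
after  2: R0=0x1e R1=0xfb R2=0xda R3=0xf8  N=1 Z=0
after  3: R0=0xf8 R1=0xfb R2=0xda R3=0xf8  N=1 Z=0
after  4: R0=0xf8 R1=0xfb R2=0xdf R3=0xf8  N=1 Z=0
after  5: R0=0xd8 R1=0xfb R2=0xdf R3=0xf8  N=1 Z=0
after  6: R0=0x07 R1=0xfb R2=0xdf R3=0xf8  N=0 Z=0
after  7: R0=0xfb R1=0xfb R2=0xdf R3=0xf8  N=1 Z=0
after  8: R0=0xfb R1=0x03 R2=0xdf R3=0xf8  N=0 Z=0
-- IRQ taken; context saved, return-PC = 9 --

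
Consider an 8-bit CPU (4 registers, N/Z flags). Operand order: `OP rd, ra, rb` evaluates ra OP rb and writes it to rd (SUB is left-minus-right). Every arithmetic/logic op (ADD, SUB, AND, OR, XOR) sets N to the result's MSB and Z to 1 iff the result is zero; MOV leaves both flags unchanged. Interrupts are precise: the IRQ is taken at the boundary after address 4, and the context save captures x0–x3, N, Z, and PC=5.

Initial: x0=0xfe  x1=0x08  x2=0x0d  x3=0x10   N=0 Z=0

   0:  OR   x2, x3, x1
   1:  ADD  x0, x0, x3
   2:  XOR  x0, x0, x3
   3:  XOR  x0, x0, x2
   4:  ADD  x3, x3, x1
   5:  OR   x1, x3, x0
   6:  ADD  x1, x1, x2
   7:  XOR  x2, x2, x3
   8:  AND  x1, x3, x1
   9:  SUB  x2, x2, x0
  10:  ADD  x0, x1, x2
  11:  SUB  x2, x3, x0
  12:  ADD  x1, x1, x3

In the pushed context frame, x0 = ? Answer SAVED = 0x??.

SAVED = 0x06

after  0: x0=0xfe x1=0x08 x2=0x18 x3=0x10  N=0 Z=0
after  1: x0=0x0e x1=0x08 x2=0x18 x3=0x10  N=0 Z=0
after  2: x0=0x1e x1=0x08 x2=0x18 x3=0x10  N=0 Z=0
after  3: x0=0x06 x1=0x08 x2=0x18 x3=0x10  N=0 Z=0
after  4: x0=0x06 x1=0x08 x2=0x18 x3=0x18  N=0 Z=0
-- IRQ taken; context saved, return-PC = 5 --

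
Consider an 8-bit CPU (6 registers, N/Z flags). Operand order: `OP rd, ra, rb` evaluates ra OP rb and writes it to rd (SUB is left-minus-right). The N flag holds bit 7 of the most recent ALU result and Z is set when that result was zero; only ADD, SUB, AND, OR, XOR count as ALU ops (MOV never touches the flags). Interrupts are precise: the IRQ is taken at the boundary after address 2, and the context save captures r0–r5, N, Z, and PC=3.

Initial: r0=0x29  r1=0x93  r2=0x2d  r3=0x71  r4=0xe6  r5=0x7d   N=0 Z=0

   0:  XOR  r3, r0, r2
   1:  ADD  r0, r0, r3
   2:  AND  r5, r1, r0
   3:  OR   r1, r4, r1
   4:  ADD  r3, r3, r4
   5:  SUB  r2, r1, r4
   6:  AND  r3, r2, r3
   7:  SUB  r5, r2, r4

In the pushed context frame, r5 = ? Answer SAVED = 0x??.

SAVED = 0x01

after  0: r0=0x29 r1=0x93 r2=0x2d r3=0x04 r4=0xe6 r5=0x7d  N=0 Z=0
after  1: r0=0x2d r1=0x93 r2=0x2d r3=0x04 r4=0xe6 r5=0x7d  N=0 Z=0
after  2: r0=0x2d r1=0x93 r2=0x2d r3=0x04 r4=0xe6 r5=0x01  N=0 Z=0
-- IRQ taken; context saved, return-PC = 3 --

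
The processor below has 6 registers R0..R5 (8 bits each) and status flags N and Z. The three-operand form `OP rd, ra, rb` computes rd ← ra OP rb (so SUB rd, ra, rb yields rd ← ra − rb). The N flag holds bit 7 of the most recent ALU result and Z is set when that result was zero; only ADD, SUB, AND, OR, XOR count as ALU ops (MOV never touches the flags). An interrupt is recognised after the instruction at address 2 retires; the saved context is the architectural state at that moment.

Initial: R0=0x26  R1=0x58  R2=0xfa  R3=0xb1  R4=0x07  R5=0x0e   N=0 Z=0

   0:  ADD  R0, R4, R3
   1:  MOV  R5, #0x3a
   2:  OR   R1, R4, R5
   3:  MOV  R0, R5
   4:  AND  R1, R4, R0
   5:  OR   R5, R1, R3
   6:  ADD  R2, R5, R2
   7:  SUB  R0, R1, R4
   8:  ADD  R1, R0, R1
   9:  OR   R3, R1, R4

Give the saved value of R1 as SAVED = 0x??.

SAVED = 0x3f

after  0: R0=0xb8 R1=0x58 R2=0xfa R3=0xb1 R4=0x07 R5=0x0e  N=1 Z=0
after  1: R0=0xb8 R1=0x58 R2=0xfa R3=0xb1 R4=0x07 R5=0x3a  N=1 Z=0
after  2: R0=0xb8 R1=0x3f R2=0xfa R3=0xb1 R4=0x07 R5=0x3a  N=0 Z=0
-- IRQ taken; context saved, return-PC = 3 --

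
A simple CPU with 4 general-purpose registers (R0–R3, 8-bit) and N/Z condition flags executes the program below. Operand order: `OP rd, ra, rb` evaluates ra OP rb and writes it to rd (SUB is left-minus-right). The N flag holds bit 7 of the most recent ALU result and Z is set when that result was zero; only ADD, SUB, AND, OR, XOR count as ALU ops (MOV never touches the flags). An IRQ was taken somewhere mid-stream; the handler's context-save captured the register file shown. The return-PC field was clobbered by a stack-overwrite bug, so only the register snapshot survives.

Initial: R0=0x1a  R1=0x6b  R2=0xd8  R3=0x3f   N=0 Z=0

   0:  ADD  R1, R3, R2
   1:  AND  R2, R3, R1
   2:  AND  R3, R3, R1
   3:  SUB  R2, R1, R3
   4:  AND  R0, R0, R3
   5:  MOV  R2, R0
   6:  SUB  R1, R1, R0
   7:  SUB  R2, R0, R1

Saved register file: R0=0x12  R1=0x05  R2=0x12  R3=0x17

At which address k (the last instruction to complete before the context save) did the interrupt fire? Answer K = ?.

K = 6

after  0: R0=0x1a R1=0x17 R2=0xd8 R3=0x3f  N=0 Z=0
after  1: R0=0x1a R1=0x17 R2=0x17 R3=0x3f  N=0 Z=0
after  2: R0=0x1a R1=0x17 R2=0x17 R3=0x17  N=0 Z=0
after  3: R0=0x1a R1=0x17 R2=0x00 R3=0x17  N=0 Z=1
after  4: R0=0x12 R1=0x17 R2=0x00 R3=0x17  N=0 Z=0
after  5: R0=0x12 R1=0x17 R2=0x12 R3=0x17  N=0 Z=0
after  6: R0=0x12 R1=0x05 R2=0x12 R3=0x17  N=0 Z=0
-- IRQ taken; context saved, return-PC = 7 --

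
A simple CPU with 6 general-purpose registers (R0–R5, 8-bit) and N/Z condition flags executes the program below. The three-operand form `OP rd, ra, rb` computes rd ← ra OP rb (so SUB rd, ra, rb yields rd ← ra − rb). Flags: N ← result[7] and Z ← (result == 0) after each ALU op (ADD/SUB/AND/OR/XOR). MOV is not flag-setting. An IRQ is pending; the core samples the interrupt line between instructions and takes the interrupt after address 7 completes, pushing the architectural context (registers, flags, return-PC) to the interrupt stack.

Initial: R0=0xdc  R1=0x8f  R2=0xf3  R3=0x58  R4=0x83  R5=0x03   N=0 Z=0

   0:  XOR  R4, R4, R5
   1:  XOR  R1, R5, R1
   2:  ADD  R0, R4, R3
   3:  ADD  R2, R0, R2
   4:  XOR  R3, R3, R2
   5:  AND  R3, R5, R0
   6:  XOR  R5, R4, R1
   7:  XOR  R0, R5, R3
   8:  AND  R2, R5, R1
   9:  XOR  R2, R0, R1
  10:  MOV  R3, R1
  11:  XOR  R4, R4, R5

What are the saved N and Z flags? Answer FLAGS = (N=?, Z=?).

FLAGS = (N=0, Z=0)

after  0: R0=0xdc R1=0x8f R2=0xf3 R3=0x58 R4=0x80 R5=0x03  N=1 Z=0
after  1: R0=0xdc R1=0x8c R2=0xf3 R3=0x58 R4=0x80 R5=0x03  N=1 Z=0
after  2: R0=0xd8 R1=0x8c R2=0xf3 R3=0x58 R4=0x80 R5=0x03  N=1 Z=0
after  3: R0=0xd8 R1=0x8c R2=0xcb R3=0x58 R4=0x80 R5=0x03  N=1 Z=0
after  4: R0=0xd8 R1=0x8c R2=0xcb R3=0x93 R4=0x80 R5=0x03  N=1 Z=0
after  5: R0=0xd8 R1=0x8c R2=0xcb R3=0x00 R4=0x80 R5=0x03  N=0 Z=1
after  6: R0=0xd8 R1=0x8c R2=0xcb R3=0x00 R4=0x80 R5=0x0c  N=0 Z=0
after  7: R0=0x0c R1=0x8c R2=0xcb R3=0x00 R4=0x80 R5=0x0c  N=0 Z=0
-- IRQ taken; context saved, return-PC = 8 --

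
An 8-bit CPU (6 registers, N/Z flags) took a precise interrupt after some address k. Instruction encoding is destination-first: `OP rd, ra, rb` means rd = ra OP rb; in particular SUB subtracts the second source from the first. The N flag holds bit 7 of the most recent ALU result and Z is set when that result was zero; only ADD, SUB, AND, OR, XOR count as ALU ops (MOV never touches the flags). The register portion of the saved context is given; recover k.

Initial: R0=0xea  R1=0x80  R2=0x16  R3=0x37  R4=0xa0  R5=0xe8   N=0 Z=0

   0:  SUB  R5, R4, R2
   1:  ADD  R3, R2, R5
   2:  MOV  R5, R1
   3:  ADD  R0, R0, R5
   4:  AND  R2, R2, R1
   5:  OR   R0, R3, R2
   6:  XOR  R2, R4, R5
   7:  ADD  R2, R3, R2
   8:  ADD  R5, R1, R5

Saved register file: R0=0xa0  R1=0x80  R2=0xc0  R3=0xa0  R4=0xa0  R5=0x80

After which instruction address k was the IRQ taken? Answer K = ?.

K = 7

after  0: R0=0xea R1=0x80 R2=0x16 R3=0x37 R4=0xa0 R5=0x8a  N=1 Z=0
after  1: R0=0xea R1=0x80 R2=0x16 R3=0xa0 R4=0xa0 R5=0x8a  N=1 Z=0
after  2: R0=0xea R1=0x80 R2=0x16 R3=0xa0 R4=0xa0 R5=0x80  N=1 Z=0
after  3: R0=0x6a R1=0x80 R2=0x16 R3=0xa0 R4=0xa0 R5=0x80  N=0 Z=0
after  4: R0=0x6a R1=0x80 R2=0x00 R3=0xa0 R4=0xa0 R5=0x80  N=0 Z=1
after  5: R0=0xa0 R1=0x80 R2=0x00 R3=0xa0 R4=0xa0 R5=0x80  N=1 Z=0
after  6: R0=0xa0 R1=0x80 R2=0x20 R3=0xa0 R4=0xa0 R5=0x80  N=0 Z=0
after  7: R0=0xa0 R1=0x80 R2=0xc0 R3=0xa0 R4=0xa0 R5=0x80  N=1 Z=0
-- IRQ taken; context saved, return-PC = 8 --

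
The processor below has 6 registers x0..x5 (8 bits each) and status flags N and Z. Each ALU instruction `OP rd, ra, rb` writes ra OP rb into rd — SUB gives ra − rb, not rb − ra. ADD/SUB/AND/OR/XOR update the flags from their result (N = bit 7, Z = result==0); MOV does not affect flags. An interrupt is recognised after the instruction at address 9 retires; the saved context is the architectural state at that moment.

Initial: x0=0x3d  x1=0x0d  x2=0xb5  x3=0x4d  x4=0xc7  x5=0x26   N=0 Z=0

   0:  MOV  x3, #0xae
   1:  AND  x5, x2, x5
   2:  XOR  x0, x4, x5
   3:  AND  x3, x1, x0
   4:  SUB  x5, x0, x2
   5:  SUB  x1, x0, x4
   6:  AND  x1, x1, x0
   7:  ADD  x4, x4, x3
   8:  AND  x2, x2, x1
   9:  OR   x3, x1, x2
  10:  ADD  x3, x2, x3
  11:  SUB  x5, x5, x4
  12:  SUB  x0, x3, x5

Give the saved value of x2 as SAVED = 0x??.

after  0: x0=0x3d x1=0x0d x2=0xb5 x3=0xae x4=0xc7 x5=0x26  N=0 Z=0
after  1: x0=0x3d x1=0x0d x2=0xb5 x3=0xae x4=0xc7 x5=0x24  N=0 Z=0
after  2: x0=0xe3 x1=0x0d x2=0xb5 x3=0xae x4=0xc7 x5=0x24  N=1 Z=0
after  3: x0=0xe3 x1=0x0d x2=0xb5 x3=0x01 x4=0xc7 x5=0x24  N=0 Z=0
after  4: x0=0xe3 x1=0x0d x2=0xb5 x3=0x01 x4=0xc7 x5=0x2e  N=0 Z=0
after  5: x0=0xe3 x1=0x1c x2=0xb5 x3=0x01 x4=0xc7 x5=0x2e  N=0 Z=0
after  6: x0=0xe3 x1=0x00 x2=0xb5 x3=0x01 x4=0xc7 x5=0x2e  N=0 Z=1
after  7: x0=0xe3 x1=0x00 x2=0xb5 x3=0x01 x4=0xc8 x5=0x2e  N=1 Z=0
after  8: x0=0xe3 x1=0x00 x2=0x00 x3=0x01 x4=0xc8 x5=0x2e  N=0 Z=1
after  9: x0=0xe3 x1=0x00 x2=0x00 x3=0x00 x4=0xc8 x5=0x2e  N=0 Z=1
-- IRQ taken; context saved, return-PC = 10 --

SAVED = 0x00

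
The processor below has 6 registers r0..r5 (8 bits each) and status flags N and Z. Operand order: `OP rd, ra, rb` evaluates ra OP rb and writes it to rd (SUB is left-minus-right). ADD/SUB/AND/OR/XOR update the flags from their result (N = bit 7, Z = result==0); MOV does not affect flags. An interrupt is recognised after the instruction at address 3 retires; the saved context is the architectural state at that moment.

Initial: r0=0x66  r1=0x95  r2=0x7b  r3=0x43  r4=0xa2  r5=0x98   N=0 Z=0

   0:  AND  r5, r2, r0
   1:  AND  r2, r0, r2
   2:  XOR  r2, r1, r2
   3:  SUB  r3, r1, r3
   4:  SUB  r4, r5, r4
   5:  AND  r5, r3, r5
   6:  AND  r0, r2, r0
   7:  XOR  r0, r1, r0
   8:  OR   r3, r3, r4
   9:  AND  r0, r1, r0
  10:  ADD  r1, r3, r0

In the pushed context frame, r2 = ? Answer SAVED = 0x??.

SAVED = 0xf7

after  0: r0=0x66 r1=0x95 r2=0x7b r3=0x43 r4=0xa2 r5=0x62  N=0 Z=0
after  1: r0=0x66 r1=0x95 r2=0x62 r3=0x43 r4=0xa2 r5=0x62  N=0 Z=0
after  2: r0=0x66 r1=0x95 r2=0xf7 r3=0x43 r4=0xa2 r5=0x62  N=1 Z=0
after  3: r0=0x66 r1=0x95 r2=0xf7 r3=0x52 r4=0xa2 r5=0x62  N=0 Z=0
-- IRQ taken; context saved, return-PC = 4 --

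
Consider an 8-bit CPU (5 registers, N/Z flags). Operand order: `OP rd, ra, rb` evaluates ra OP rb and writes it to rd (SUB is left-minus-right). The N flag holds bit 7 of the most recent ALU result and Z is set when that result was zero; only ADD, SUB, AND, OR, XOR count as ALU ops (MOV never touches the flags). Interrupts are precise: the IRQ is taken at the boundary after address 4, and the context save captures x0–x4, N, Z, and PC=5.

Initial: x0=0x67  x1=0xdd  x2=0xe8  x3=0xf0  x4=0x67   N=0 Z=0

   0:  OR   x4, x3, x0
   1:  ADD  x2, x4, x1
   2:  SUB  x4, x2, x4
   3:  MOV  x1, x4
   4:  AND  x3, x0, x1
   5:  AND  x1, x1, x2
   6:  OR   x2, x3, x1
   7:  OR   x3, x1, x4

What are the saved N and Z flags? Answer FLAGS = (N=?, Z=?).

FLAGS = (N=0, Z=0)

after  0: x0=0x67 x1=0xdd x2=0xe8 x3=0xf0 x4=0xf7  N=1 Z=0
after  1: x0=0x67 x1=0xdd x2=0xd4 x3=0xf0 x4=0xf7  N=1 Z=0
after  2: x0=0x67 x1=0xdd x2=0xd4 x3=0xf0 x4=0xdd  N=1 Z=0
after  3: x0=0x67 x1=0xdd x2=0xd4 x3=0xf0 x4=0xdd  N=1 Z=0
after  4: x0=0x67 x1=0xdd x2=0xd4 x3=0x45 x4=0xdd  N=0 Z=0
-- IRQ taken; context saved, return-PC = 5 --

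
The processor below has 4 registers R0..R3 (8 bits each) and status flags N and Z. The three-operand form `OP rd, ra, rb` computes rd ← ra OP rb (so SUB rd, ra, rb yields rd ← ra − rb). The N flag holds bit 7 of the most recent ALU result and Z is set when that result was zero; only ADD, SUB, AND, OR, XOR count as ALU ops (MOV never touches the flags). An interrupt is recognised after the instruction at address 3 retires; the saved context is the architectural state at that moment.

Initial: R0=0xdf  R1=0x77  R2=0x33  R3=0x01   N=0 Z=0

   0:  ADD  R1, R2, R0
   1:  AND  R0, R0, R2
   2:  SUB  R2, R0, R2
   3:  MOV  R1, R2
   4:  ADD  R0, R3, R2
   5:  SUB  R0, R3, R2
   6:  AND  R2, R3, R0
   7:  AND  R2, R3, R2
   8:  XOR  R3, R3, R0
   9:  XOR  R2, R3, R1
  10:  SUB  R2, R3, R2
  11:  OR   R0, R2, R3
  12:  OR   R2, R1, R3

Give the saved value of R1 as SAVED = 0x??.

SAVED = 0xe0

after  0: R0=0xdf R1=0x12 R2=0x33 R3=0x01  N=0 Z=0
after  1: R0=0x13 R1=0x12 R2=0x33 R3=0x01  N=0 Z=0
after  2: R0=0x13 R1=0x12 R2=0xe0 R3=0x01  N=1 Z=0
after  3: R0=0x13 R1=0xe0 R2=0xe0 R3=0x01  N=1 Z=0
-- IRQ taken; context saved, return-PC = 4 --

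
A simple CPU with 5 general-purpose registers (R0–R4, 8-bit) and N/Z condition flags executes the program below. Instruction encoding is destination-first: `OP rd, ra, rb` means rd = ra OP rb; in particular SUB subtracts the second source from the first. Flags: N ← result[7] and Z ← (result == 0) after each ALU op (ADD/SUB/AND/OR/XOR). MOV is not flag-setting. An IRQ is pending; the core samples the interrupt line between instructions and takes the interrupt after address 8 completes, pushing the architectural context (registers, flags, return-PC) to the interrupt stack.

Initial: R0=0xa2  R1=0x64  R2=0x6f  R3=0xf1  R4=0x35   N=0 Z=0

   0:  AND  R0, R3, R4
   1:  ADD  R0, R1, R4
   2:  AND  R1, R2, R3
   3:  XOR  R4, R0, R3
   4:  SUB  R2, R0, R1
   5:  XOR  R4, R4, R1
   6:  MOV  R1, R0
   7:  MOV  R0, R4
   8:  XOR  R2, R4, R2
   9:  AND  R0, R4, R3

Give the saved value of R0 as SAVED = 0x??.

after  0: R0=0x31 R1=0x64 R2=0x6f R3=0xf1 R4=0x35  N=0 Z=0
after  1: R0=0x99 R1=0x64 R2=0x6f R3=0xf1 R4=0x35  N=1 Z=0
after  2: R0=0x99 R1=0x61 R2=0x6f R3=0xf1 R4=0x35  N=0 Z=0
after  3: R0=0x99 R1=0x61 R2=0x6f R3=0xf1 R4=0x68  N=0 Z=0
after  4: R0=0x99 R1=0x61 R2=0x38 R3=0xf1 R4=0x68  N=0 Z=0
after  5: R0=0x99 R1=0x61 R2=0x38 R3=0xf1 R4=0x09  N=0 Z=0
after  6: R0=0x99 R1=0x99 R2=0x38 R3=0xf1 R4=0x09  N=0 Z=0
after  7: R0=0x09 R1=0x99 R2=0x38 R3=0xf1 R4=0x09  N=0 Z=0
after  8: R0=0x09 R1=0x99 R2=0x31 R3=0xf1 R4=0x09  N=0 Z=0
-- IRQ taken; context saved, return-PC = 9 --

SAVED = 0x09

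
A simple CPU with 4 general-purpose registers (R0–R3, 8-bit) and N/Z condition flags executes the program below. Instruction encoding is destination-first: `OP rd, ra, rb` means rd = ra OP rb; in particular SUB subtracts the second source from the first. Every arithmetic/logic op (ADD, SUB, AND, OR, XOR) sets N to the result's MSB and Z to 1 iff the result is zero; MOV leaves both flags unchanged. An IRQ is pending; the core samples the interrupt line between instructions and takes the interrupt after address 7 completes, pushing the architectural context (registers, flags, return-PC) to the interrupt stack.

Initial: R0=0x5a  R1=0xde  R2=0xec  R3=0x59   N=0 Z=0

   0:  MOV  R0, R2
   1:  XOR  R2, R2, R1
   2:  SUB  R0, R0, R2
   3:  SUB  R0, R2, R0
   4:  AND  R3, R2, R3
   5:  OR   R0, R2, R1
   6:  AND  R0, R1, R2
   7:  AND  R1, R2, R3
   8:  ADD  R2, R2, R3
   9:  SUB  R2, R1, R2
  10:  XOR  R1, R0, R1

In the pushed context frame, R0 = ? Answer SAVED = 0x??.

after  0: R0=0xec R1=0xde R2=0xec R3=0x59  N=0 Z=0
after  1: R0=0xec R1=0xde R2=0x32 R3=0x59  N=0 Z=0
after  2: R0=0xba R1=0xde R2=0x32 R3=0x59  N=1 Z=0
after  3: R0=0x78 R1=0xde R2=0x32 R3=0x59  N=0 Z=0
after  4: R0=0x78 R1=0xde R2=0x32 R3=0x10  N=0 Z=0
after  5: R0=0xfe R1=0xde R2=0x32 R3=0x10  N=1 Z=0
after  6: R0=0x12 R1=0xde R2=0x32 R3=0x10  N=0 Z=0
after  7: R0=0x12 R1=0x10 R2=0x32 R3=0x10  N=0 Z=0
-- IRQ taken; context saved, return-PC = 8 --

SAVED = 0x12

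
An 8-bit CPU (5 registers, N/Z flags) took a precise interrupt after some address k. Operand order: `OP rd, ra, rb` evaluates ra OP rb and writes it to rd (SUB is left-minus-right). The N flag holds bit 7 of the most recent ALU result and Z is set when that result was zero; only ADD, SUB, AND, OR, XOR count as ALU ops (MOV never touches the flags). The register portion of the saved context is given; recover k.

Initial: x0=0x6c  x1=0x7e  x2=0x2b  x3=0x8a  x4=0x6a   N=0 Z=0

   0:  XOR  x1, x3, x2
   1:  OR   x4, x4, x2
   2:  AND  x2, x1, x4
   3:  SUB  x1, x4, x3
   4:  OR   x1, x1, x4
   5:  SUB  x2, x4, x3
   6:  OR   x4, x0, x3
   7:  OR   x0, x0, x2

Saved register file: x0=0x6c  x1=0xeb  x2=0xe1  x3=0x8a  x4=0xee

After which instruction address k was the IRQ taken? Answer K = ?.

after  0: x0=0x6c x1=0xa1 x2=0x2b x3=0x8a x4=0x6a  N=1 Z=0
after  1: x0=0x6c x1=0xa1 x2=0x2b x3=0x8a x4=0x6b  N=0 Z=0
after  2: x0=0x6c x1=0xa1 x2=0x21 x3=0x8a x4=0x6b  N=0 Z=0
after  3: x0=0x6c x1=0xe1 x2=0x21 x3=0x8a x4=0x6b  N=1 Z=0
after  4: x0=0x6c x1=0xeb x2=0x21 x3=0x8a x4=0x6b  N=1 Z=0
after  5: x0=0x6c x1=0xeb x2=0xe1 x3=0x8a x4=0x6b  N=1 Z=0
after  6: x0=0x6c x1=0xeb x2=0xe1 x3=0x8a x4=0xee  N=1 Z=0
-- IRQ taken; context saved, return-PC = 7 --

K = 6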